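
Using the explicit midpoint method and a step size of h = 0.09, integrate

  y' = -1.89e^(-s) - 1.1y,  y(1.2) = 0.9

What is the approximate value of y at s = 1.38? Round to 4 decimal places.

Midpoint: k1 = f(s_n, y_n); k2 = f(s_n + h/2, y_n + (h/2)·k1); y_{n+1} = y_n + h·k2.
s=1.200000, y=0.900000:
  k1 = f(1.200000, 0.900000) = -1.559257
  k2 = f(1.245000, 0.829833) = -1.457025
  y ← 0.900000 + 0.09·(-1.457025) = 0.768868
s=1.290000, y=0.768868:
  k1 = f(1.290000, 0.768868) = -1.366016
  k2 = f(1.335000, 0.707397) = -1.275506
  y ← 0.768868 + 0.09·(-1.275506) = 0.654072
y(1.38) ≈ 0.6541

0.6541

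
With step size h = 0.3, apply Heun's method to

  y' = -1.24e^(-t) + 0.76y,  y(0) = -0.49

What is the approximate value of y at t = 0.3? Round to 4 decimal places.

-0.9807

Heun: k1 = f(t_n, y_n); k2 = f(t_n + h, y_n + h·k1); y_{n+1} = y_n + (h/2)·(k1 + k2).
t=0.000000, y=-0.490000:
  k1 = f(0.000000, -0.490000) = -1.612400
  k2 = f(0.300000, -0.973720) = -1.658642
  y ← -0.490000 + (0.3/2)·(-1.612400 + (-1.658642)) = -0.980656
y(0.3) ≈ -0.9807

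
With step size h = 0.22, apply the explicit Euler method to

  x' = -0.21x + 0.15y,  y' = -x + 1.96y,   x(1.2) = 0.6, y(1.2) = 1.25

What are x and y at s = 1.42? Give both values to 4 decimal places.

0.6135, 1.6570

Euler on (x,y): x_{n+1} = x_n + h·x', y_{n+1} = y_n + h·y'.
1.200000: (0.600000, 1.250000); f=(0.061500, 1.850000) → (0.613530, 1.657000)
(x(1.42), y(1.42)) ≈ (0.6135, 1.6570)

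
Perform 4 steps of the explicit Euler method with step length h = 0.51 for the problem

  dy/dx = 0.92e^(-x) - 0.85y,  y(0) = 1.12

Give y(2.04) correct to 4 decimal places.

0.4885

Euler: y_{n+1} = y_n + h·f(x_n, y_n).
x=0.000000, y=1.120000: f=-0.032000 → y ← 1.120000 + 0.51·(-0.032000) = 1.103680
x=0.510000, y=1.103680: f=-0.385672 → y ← 1.103680 + 0.51·(-0.385672) = 0.906987
x=1.020000, y=0.906987: f=-0.439192 → y ← 0.906987 + 0.51·(-0.439192) = 0.682999
x=1.530000, y=0.682999: f=-0.381337 → y ← 0.682999 + 0.51·(-0.381337) = 0.488518
y(2.04) ≈ 0.4885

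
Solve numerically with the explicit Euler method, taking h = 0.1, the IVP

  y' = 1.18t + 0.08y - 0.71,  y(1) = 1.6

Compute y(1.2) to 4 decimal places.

1.7319

Euler: y_{n+1} = y_n + h·f(t_n, y_n).
t=1.000000, y=1.600000: f=0.598000 → y ← 1.600000 + 0.1·0.598000 = 1.659800
t=1.100000, y=1.659800: f=0.720784 → y ← 1.659800 + 0.1·0.720784 = 1.731878
y(1.2) ≈ 1.7319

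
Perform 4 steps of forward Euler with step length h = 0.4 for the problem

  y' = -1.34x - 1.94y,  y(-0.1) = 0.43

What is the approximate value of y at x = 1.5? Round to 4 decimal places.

Euler: y_{n+1} = y_n + h·f(x_n, y_n).
x=-0.100000, y=0.430000: f=-0.700200 → y ← 0.430000 + 0.4·(-0.700200) = 0.149920
x=0.300000, y=0.149920: f=-0.692845 → y ← 0.149920 + 0.4·(-0.692845) = -0.127218
x=0.700000, y=-0.127218: f=-0.691197 → y ← -0.127218 + 0.4·(-0.691197) = -0.403697
x=1.100000, y=-0.403697: f=-0.690828 → y ← -0.403697 + 0.4·(-0.690828) = -0.680028
y(1.5) ≈ -0.6800

-0.6800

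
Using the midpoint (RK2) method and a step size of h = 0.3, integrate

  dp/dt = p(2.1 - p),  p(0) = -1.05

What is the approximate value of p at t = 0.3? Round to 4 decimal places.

-2.7412

Midpoint: k1 = f(t_n, p_n); k2 = f(t_n + h/2, p_n + (h/2)·k1); p_{n+1} = p_n + h·k2.
t=0.000000, p=-1.050000:
  k1 = f(0.000000, -1.050000) = -3.307500
  k2 = f(0.150000, -1.546125) = -5.637365
  p ← -1.050000 + 0.3·(-5.637365) = -2.741210
p(0.3) ≈ -2.7412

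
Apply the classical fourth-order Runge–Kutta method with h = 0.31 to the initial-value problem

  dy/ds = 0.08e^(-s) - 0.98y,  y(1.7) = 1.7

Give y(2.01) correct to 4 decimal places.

1.2580

RK4: k1 = f(s_n, y_n); k2 = f(s_n + h/2, y_n + (h/2)·k1); k3 = f(s_n + h/2, y_n + (h/2)·k2); k4 = f(s_n + h, y_n + h·k3); y_{n+1} = y_n + (h/6)·(k1 + 2k2 + 2k3 + k4).
s=1.700000, y=1.700000:
  k1 = f(1.700000, 1.700000) = -1.651385
  k2 = f(1.855000, 1.444035) = -1.402638
  k3 = f(1.855000, 1.482591) = -1.440423
  k4 = f(2.010000, 1.253469) = -1.217680
  y ← 1.700000 + (0.31/6)·(k1 + 2k2 + 2k3 + k4) = 1.257982
y(2.01) ≈ 1.2580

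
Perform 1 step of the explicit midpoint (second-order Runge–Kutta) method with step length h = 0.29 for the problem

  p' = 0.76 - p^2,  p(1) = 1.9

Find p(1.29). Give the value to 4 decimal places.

Midpoint: k1 = f(x_n, p_n); k2 = f(x_n + h/2, p_n + (h/2)·k1); p_{n+1} = p_n + h·k2.
x=1.000000, p=1.900000:
  k1 = f(1.000000, 1.900000) = -2.850000
  k2 = f(1.145000, 1.486750) = -1.450426
  p ← 1.900000 + 0.29·(-1.450426) = 1.479377
p(1.29) ≈ 1.4794

1.4794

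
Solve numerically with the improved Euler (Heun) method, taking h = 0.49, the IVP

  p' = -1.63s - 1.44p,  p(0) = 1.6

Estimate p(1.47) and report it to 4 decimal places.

-0.7473

Heun: k1 = f(s_n, p_n); k2 = f(s_n + h, p_n + h·k1); p_{n+1} = p_n + (h/2)·(k1 + k2).
s=0.000000, p=1.600000:
  k1 = f(0.000000, 1.600000) = -2.304000
  k2 = f(0.490000, 0.471040) = -1.476998
  p ← 1.600000 + (0.49/2)·(-2.304000 + (-1.476998)) = 0.673656
s=0.490000, p=0.673656:
  k1 = f(0.490000, 0.673656) = -1.768764
  k2 = f(0.980000, -0.193039) = -1.319424
  p ← 0.673656 + (0.49/2)·(-1.768764 + (-1.319424)) = -0.082951
s=0.980000, p=-0.082951:
  k1 = f(0.980000, -0.082951) = -1.477951
  k2 = f(1.470000, -0.807147) = -1.233809
  p ← -0.082951 + (0.49/2)·(-1.477951 + (-1.233809)) = -0.747332
p(1.47) ≈ -0.7473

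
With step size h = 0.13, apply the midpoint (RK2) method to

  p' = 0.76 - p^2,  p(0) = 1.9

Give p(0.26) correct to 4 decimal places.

Midpoint: k1 = f(t_n, p_n); k2 = f(t_n + h/2, p_n + (h/2)·k1); p_{n+1} = p_n + h·k2.
t=0.000000, p=1.900000:
  k1 = f(0.000000, 1.900000) = -2.850000
  k2 = f(0.065000, 1.714750) = -2.180368
  p ← 1.900000 + 0.13·(-2.180368) = 1.616552
t=0.130000, p=1.616552:
  k1 = f(0.130000, 1.616552) = -1.853241
  k2 = f(0.195000, 1.496092) = -1.478290
  p ← 1.616552 + 0.13·(-1.478290) = 1.424375
p(0.26) ≈ 1.4244

1.4244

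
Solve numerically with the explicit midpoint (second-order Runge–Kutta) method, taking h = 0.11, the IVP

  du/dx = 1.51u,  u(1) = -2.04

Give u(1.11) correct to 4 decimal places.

-2.4070

Midpoint: k1 = f(x_n, u_n); k2 = f(x_n + h/2, u_n + (h/2)·k1); u_{n+1} = u_n + h·k2.
x=1.000000, u=-2.040000:
  k1 = f(1.000000, -2.040000) = -3.080400
  k2 = f(1.055000, -2.209422) = -3.336227
  u ← -2.040000 + 0.11·(-3.336227) = -2.406985
u(1.11) ≈ -2.4070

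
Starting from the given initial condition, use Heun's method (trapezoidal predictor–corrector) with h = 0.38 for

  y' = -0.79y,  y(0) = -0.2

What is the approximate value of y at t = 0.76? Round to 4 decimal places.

-0.1110

Heun: k1 = f(t_n, y_n); k2 = f(t_n + h, y_n + h·k1); y_{n+1} = y_n + (h/2)·(k1 + k2).
t=0.000000, y=-0.200000:
  k1 = f(0.000000, -0.200000) = 0.158000
  k2 = f(0.380000, -0.139960) = 0.110568
  y ← -0.200000 + (0.38/2)·(0.158000 + 0.110568) = -0.148972
t=0.380000, y=-0.148972:
  k1 = f(0.380000, -0.148972) = 0.117688
  k2 = f(0.760000, -0.104251) = 0.082358
  y ← -0.148972 + (0.38/2)·(0.117688 + 0.082358) = -0.110963
y(0.76) ≈ -0.1110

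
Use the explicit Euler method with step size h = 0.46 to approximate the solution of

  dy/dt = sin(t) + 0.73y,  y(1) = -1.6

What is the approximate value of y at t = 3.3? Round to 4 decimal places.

-3.1509

Euler: y_{n+1} = y_n + h·f(t_n, y_n).
t=1.000000, y=-1.600000: f=-0.326529 → y ← -1.600000 + 0.46·(-0.326529) = -1.750203
t=1.460000, y=-1.750203: f=-0.283780 → y ← -1.750203 + 0.46·(-0.283780) = -1.880742
t=1.920000, y=-1.880742: f=-0.433296 → y ← -1.880742 + 0.46·(-0.433296) = -2.080058
t=2.380000, y=-2.080058: f=-0.828368 → y ← -2.080058 + 0.46·(-0.828368) = -2.461108
t=2.840000, y=-2.461108: f=-1.499567 → y ← -2.461108 + 0.46·(-1.499567) = -3.150909
y(3.3) ≈ -3.1509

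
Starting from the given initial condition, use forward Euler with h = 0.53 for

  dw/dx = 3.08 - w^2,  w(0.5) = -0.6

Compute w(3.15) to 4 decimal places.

1.5178

Euler: w_{n+1} = w_n + h·f(x_n, w_n).
x=0.500000, w=-0.600000: f=2.720000 → w ← -0.600000 + 0.53·2.720000 = 0.841600
x=1.030000, w=0.841600: f=2.371709 → w ← 0.841600 + 0.53·2.371709 = 2.098606
x=1.560000, w=2.098606: f=-1.324147 → w ← 2.098606 + 0.53·(-1.324147) = 1.396808
x=2.090000, w=1.396808: f=1.128927 → w ← 1.396808 + 0.53·1.128927 = 1.995140
x=2.620000, w=1.995140: f=-0.900582 → w ← 1.995140 + 0.53·(-0.900582) = 1.517831
w(3.15) ≈ 1.5178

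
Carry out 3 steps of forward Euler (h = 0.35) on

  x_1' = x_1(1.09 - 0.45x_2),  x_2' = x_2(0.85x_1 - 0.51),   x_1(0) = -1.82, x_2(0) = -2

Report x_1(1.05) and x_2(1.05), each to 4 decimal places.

-6.2303, -0.0287

Euler on (x_1,x_2): x_1_{n+1} = x_1_n + h·x_1', x_2_{n+1} = x_2_n + h·x_2'.
0.000000: (-1.820000, -2.000000); f=(-3.621800, 4.114000) → (-3.087630, -0.560100)
0.350000: (-3.087630, -0.560100); f=(-4.143738, 1.755625) → (-4.537938, 0.054369)
0.700000: (-4.537938, 0.054369); f=(-4.835328, -0.237442) → (-6.230303, -0.028736)
(x_1(1.05), x_2(1.05)) ≈ (-6.2303, -0.0287)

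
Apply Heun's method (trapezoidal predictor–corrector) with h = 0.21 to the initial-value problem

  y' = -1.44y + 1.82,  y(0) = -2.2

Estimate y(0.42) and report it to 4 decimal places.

Heun: k1 = f(x_n, y_n); k2 = f(x_n + h, y_n + h·k1); y_{n+1} = y_n + (h/2)·(k1 + k2).
x=0.000000, y=-2.200000:
  k1 = f(0.000000, -2.200000) = 4.988000
  k2 = f(0.210000, -1.152520) = 3.479629
  y ← -2.200000 + (0.21/2)·(4.988000 + 3.479629) = -1.310899
x=0.210000, y=-1.310899:
  k1 = f(0.210000, -1.310899) = 3.707695
  k2 = f(0.420000, -0.532283) = 2.586488
  y ← -1.310899 + (0.21/2)·(3.707695 + 2.586488) = -0.650010
y(0.42) ≈ -0.6500

-0.6500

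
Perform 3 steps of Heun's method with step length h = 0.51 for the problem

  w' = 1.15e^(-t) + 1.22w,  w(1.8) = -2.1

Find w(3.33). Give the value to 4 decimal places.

-12.0603

Heun: k1 = f(t_n, w_n); k2 = f(t_n + h, w_n + h·k1); w_{n+1} = w_n + (h/2)·(k1 + k2).
t=1.800000, w=-2.100000:
  k1 = f(1.800000, -2.100000) = -2.371906
  k2 = f(2.310000, -3.309672) = -3.923650
  w ← -2.100000 + (0.51/2)·(-2.371906 + (-3.923650)) = -3.705367
t=2.310000, w=-3.705367:
  k1 = f(2.310000, -3.705367) = -4.406397
  k2 = f(2.820000, -5.952629) = -7.193661
  w ← -3.705367 + (0.51/2)·(-4.406397 + (-7.193661)) = -6.663382
t=2.820000, w=-6.663382:
  k1 = f(2.820000, -6.663382) = -8.060779
  k2 = f(3.330000, -10.774379) = -13.103580
  w ← -6.663382 + (0.51/2)·(-8.060779 + (-13.103580)) = -12.060293
w(3.33) ≈ -12.0603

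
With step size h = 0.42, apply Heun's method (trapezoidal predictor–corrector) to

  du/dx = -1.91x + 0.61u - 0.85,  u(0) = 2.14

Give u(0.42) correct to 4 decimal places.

Heun: k1 = f(x_n, u_n); k2 = f(x_n + h, u_n + h·k1); u_{n+1} = u_n + (h/2)·(k1 + k2).
x=0.000000, u=2.140000:
  k1 = f(0.000000, 2.140000) = 0.455400
  k2 = f(0.420000, 2.331268) = -0.230127
  u ← 2.140000 + (0.42/2)·(0.455400 + (-0.230127)) = 2.187307
u(0.42) ≈ 2.1873

2.1873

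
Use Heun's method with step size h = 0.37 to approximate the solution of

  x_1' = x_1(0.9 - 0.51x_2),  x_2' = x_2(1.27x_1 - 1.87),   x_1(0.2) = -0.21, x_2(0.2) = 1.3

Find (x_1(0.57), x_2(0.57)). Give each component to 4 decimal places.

Heun on (x_1,x_2): k1 = f(x_n, state_n); k2 = f(x_n + h, state_n + h·k1); state_{n+1} = state_n + (h/2)·(k1 + k2).
0.200000: (-0.210000, 1.300000)
  k1 = (-0.049770, -2.777710)
  predictor → (-0.228415, 0.272247)
  k2 = (-0.173859, -0.588078)
  → (-0.251371, 0.677329)
(x_1(0.57), x_2(0.57)) ≈ (-0.2514, 0.6773)

-0.2514, 0.6773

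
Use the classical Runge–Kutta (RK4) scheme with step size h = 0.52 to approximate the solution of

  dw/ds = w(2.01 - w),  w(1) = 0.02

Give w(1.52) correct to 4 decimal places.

0.0556

RK4: k1 = f(s_n, w_n); k2 = f(s_n + h/2, w_n + (h/2)·k1); k3 = f(s_n + h/2, w_n + (h/2)·k2); k4 = f(s_n + h, w_n + h·k3); w_{n+1} = w_n + (h/6)·(k1 + 2k2 + 2k3 + k4).
s=1.000000, w=0.020000:
  k1 = f(1.000000, 0.020000) = 0.039800
  k2 = f(1.260000, 0.030348) = 0.060078
  k3 = f(1.260000, 0.035620) = 0.070328
  k4 = f(1.520000, 0.056571) = 0.110507
  w ← 0.020000 + (0.52/6)·(k1 + 2k2 + 2k3 + k4) = 0.055630
w(1.52) ≈ 0.0556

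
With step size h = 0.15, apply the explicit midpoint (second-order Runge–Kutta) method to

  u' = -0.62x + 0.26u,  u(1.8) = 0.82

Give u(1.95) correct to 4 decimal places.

0.6750

Midpoint: k1 = f(x_n, u_n); k2 = f(x_n + h/2, u_n + (h/2)·k1); u_{n+1} = u_n + h·k2.
x=1.800000, u=0.820000:
  k1 = f(1.800000, 0.820000) = -0.902800
  k2 = f(1.875000, 0.752290) = -0.966905
  u ← 0.820000 + 0.15·(-0.966905) = 0.674964
u(1.95) ≈ 0.6750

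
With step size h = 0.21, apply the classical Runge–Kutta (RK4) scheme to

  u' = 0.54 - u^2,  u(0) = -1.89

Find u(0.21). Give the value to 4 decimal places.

-2.9289

RK4: k1 = f(s_n, u_n); k2 = f(s_n + h/2, u_n + (h/2)·k1); k3 = f(s_n + h/2, u_n + (h/2)·k2); k4 = f(s_n + h, u_n + h·k3); u_{n+1} = u_n + (h/6)·(k1 + 2k2 + 2k3 + k4).
s=0.000000, u=-1.890000:
  k1 = f(0.000000, -1.890000) = -3.032100
  k2 = f(0.105000, -2.208371) = -4.336900
  k3 = f(0.105000, -2.345375) = -4.960782
  k4 = f(0.210000, -2.931764) = -8.055241
  u ← -1.890000 + (0.21/6)·(k1 + 2k2 + 2k3 + k4) = -2.928895
u(0.21) ≈ -2.9289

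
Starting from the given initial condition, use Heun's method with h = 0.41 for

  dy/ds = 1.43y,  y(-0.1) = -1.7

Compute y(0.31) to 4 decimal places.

Heun: k1 = f(s_n, y_n); k2 = f(s_n + h, y_n + h·k1); y_{n+1} = y_n + (h/2)·(k1 + k2).
s=-0.100000, y=-1.700000:
  k1 = f(-0.100000, -1.700000) = -2.431000
  k2 = f(0.310000, -2.696710) = -3.856295
  y ← -1.700000 + (0.41/2)·(-2.431000 + (-3.856295)) = -2.988896
y(0.31) ≈ -2.9889

-2.9889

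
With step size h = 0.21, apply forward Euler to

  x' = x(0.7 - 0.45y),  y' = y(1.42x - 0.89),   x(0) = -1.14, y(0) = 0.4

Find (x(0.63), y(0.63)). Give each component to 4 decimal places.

-1.6265, 0.0320

Euler on (x,y): x_{n+1} = x_n + h·x', y_{n+1} = y_n + h·y'.
0.000000: (-1.140000, 0.400000); f=(-0.592800, -1.003520) → (-1.264488, 0.189261)
0.210000: (-1.264488, 0.189261); f=(-0.777448, -0.508274) → (-1.427752, 0.082523)
0.420000: (-1.427752, 0.082523); f=(-0.946406, -0.240754) → (-1.626497, 0.031965)
(x(0.63), y(0.63)) ≈ (-1.6265, 0.0320)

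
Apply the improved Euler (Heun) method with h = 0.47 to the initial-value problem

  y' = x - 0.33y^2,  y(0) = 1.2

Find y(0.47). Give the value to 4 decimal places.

1.1248

Heun: k1 = f(x_n, y_n); k2 = f(x_n + h, y_n + h·k1); y_{n+1} = y_n + (h/2)·(k1 + k2).
x=0.000000, y=1.200000:
  k1 = f(0.000000, 1.200000) = -0.475200
  k2 = f(0.470000, 0.976656) = 0.155227
  y ← 1.200000 + (0.47/2)·(-0.475200 + 0.155227) = 1.124806
y(0.47) ≈ 1.1248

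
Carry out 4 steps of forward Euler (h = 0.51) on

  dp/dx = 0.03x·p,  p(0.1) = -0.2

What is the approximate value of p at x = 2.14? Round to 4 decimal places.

Euler: p_{n+1} = p_n + h·f(x_n, p_n).
x=0.100000, p=-0.200000: f=-0.000600 → p ← -0.200000 + 0.51·(-0.000600) = -0.200306
x=0.610000, p=-0.200306: f=-0.003666 → p ← -0.200306 + 0.51·(-0.003666) = -0.202175
x=1.120000, p=-0.202175: f=-0.006793 → p ← -0.202175 + 0.51·(-0.006793) = -0.205640
x=1.630000, p=-0.205640: f=-0.010056 → p ← -0.205640 + 0.51·(-0.010056) = -0.210768
p(2.14) ≈ -0.2108

-0.2108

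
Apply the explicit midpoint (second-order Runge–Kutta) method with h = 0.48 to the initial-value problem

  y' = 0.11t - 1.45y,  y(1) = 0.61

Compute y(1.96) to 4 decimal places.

Midpoint: k1 = f(t_n, y_n); k2 = f(t_n + h/2, y_n + (h/2)·k1); y_{n+1} = y_n + h·k2.
t=1.000000, y=0.610000:
  k1 = f(1.000000, 0.610000) = -0.774500
  k2 = f(1.240000, 0.424120) = -0.478574
  y ← 0.610000 + 0.48·(-0.478574) = 0.380284
t=1.480000, y=0.380284:
  k1 = f(1.480000, 0.380284) = -0.388612
  k2 = f(1.720000, 0.287017) = -0.226975
  y ← 0.380284 + 0.48·(-0.226975) = 0.271336
y(1.96) ≈ 0.2713

0.2713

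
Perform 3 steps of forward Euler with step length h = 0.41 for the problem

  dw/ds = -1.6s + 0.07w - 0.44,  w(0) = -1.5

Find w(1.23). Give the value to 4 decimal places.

Euler: w_{n+1} = w_n + h·f(s_n, w_n).
s=0.000000, w=-1.500000: f=-0.545000 → w ← -1.500000 + 0.41·(-0.545000) = -1.723450
s=0.410000, w=-1.723450: f=-1.216641 → w ← -1.723450 + 0.41·(-1.216641) = -2.222273
s=0.820000, w=-2.222273: f=-1.907559 → w ← -2.222273 + 0.41·(-1.907559) = -3.004372
w(1.23) ≈ -3.0044

-3.0044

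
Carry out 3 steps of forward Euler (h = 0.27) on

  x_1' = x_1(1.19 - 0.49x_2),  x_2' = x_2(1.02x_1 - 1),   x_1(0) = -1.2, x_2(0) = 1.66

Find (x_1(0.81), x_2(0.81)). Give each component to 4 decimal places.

-2.1024, 0.0682

Euler on (x_1,x_2): x_1_{n+1} = x_1_n + h·x_1', x_2_{n+1} = x_2_n + h·x_2'.
0.000000: (-1.200000, 1.660000); f=(-0.451920, -3.691840) → (-1.322018, 0.663203)
0.270000: (-1.322018, 0.663203); f=(-1.143586, -1.557505) → (-1.630787, 0.242677)
0.540000: (-1.630787, 0.242677); f=(-1.746717, -0.646346) → (-2.102400, 0.068163)
(x_1(0.81), x_2(0.81)) ≈ (-2.1024, 0.0682)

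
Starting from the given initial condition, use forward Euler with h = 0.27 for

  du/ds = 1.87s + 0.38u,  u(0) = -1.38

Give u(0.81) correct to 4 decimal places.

-1.4269

Euler: u_{n+1} = u_n + h·f(s_n, u_n).
s=0.000000, u=-1.380000: f=-0.524400 → u ← -1.380000 + 0.27·(-0.524400) = -1.521588
s=0.270000, u=-1.521588: f=-0.073303 → u ← -1.521588 + 0.27·(-0.073303) = -1.541380
s=0.540000, u=-1.541380: f=0.424076 → u ← -1.541380 + 0.27·0.424076 = -1.426880
u(0.81) ≈ -1.4269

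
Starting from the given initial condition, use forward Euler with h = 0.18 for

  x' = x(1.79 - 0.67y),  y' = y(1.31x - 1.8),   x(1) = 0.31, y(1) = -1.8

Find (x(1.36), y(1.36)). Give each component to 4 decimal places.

0.7085, -1.0632

Euler on (x,y): x_{n+1} = x_n + h·x', y_{n+1} = y_n + h·y'.
1.000000: (0.310000, -1.800000); f=(0.928760, 2.509020) → (0.477177, -1.348376)
1.180000: (0.477177, -1.348376); f=(1.285234, 1.584205) → (0.708519, -1.063219)
(x(1.36), y(1.36)) ≈ (0.7085, -1.0632)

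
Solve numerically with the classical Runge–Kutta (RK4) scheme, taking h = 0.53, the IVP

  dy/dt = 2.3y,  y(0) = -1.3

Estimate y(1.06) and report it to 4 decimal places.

-14.6405

RK4: k1 = f(t_n, y_n); k2 = f(t_n + h/2, y_n + (h/2)·k1); k3 = f(t_n + h/2, y_n + (h/2)·k2); k4 = f(t_n + h, y_n + h·k3); y_{n+1} = y_n + (h/6)·(k1 + 2k2 + 2k3 + k4).
t=0.000000, y=-1.300000:
  k1 = f(0.000000, -1.300000) = -2.990000
  k2 = f(0.265000, -2.092350) = -4.812405
  k3 = f(0.265000, -2.575287) = -5.923161
  k4 = f(0.530000, -4.439275) = -10.210333
  y ← -1.300000 + (0.53/6)·(k1 + 2k2 + 2k3 + k4) = -4.362646
t=0.530000, y=-4.362646:
  k1 = f(0.530000, -4.362646) = -10.034086
  k2 = f(0.795000, -7.021679) = -16.149861
  k3 = f(0.795000, -8.642359) = -19.877426
  k4 = f(1.060000, -14.897682) = -34.264669
  y ← -4.362646 + (0.53/6)·(k1 + 2k2 + 2k3 + k4) = -14.640524
y(1.06) ≈ -14.6405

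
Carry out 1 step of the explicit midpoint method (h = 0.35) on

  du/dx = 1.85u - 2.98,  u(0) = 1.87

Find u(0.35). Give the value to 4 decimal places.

2.0922

Midpoint: k1 = f(x_n, u_n); k2 = f(x_n + h/2, u_n + (h/2)·k1); u_{n+1} = u_n + h·k2.
x=0.000000, u=1.870000:
  k1 = f(0.000000, 1.870000) = 0.479500
  k2 = f(0.175000, 1.953913) = 0.634738
  u ← 1.870000 + 0.35·0.634738 = 2.092158
u(0.35) ≈ 2.0922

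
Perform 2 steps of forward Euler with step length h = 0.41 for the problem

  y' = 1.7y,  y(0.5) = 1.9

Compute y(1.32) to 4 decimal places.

5.4716

Euler: y_{n+1} = y_n + h·f(x_n, y_n).
x=0.500000, y=1.900000: f=3.230000 → y ← 1.900000 + 0.41·3.230000 = 3.224300
x=0.910000, y=3.224300: f=5.481310 → y ← 3.224300 + 0.41·5.481310 = 5.471637
y(1.32) ≈ 5.4716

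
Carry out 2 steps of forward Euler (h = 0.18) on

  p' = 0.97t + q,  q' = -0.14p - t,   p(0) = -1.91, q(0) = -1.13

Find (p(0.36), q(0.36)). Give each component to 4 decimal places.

Euler on (p,q): p_{n+1} = p_n + h·p', q_{n+1} = q_n + h·q'.
0.000000: (-1.910000, -1.130000); f=(-1.130000, 0.267400) → (-2.113400, -1.081868)
0.180000: (-2.113400, -1.081868); f=(-0.907268, 0.115876) → (-2.276708, -1.061010)
(p(0.36), q(0.36)) ≈ (-2.2767, -1.0610)

-2.2767, -1.0610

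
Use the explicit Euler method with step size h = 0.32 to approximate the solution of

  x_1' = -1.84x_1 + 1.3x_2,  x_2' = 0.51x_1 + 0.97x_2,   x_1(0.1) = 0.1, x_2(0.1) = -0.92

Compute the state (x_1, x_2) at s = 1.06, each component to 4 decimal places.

-0.9327, -2.2188

Euler on (x_1,x_2): x_1_{n+1} = x_1_n + h·x_1', x_2_{n+1} = x_2_n + h·x_2'.
0.100000: (0.100000, -0.920000); f=(-1.380000, -0.841400) → (-0.341600, -1.189248)
0.420000: (-0.341600, -1.189248); f=(-0.917478, -1.327787) → (-0.635193, -1.614140)
0.740000: (-0.635193, -1.614140); f=(-0.929626, -1.889664) → (-0.932674, -2.218832)
(x_1(1.06), x_2(1.06)) ≈ (-0.9327, -2.2188)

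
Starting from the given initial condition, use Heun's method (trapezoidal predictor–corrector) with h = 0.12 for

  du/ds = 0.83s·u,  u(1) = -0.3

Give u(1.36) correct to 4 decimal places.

-0.4265

Heun: k1 = f(s_n, u_n); k2 = f(s_n + h, u_n + h·k1); u_{n+1} = u_n + (h/2)·(k1 + k2).
s=1.000000, u=-0.300000:
  k1 = f(1.000000, -0.300000) = -0.249000
  k2 = f(1.120000, -0.329880) = -0.306656
  u ← -0.300000 + (0.12/2)·(-0.249000 + (-0.306656)) = -0.333339
s=1.120000, u=-0.333339:
  k1 = f(1.120000, -0.333339) = -0.309872
  k2 = f(1.240000, -0.370524) = -0.381343
  u ← -0.333339 + (0.12/2)·(-0.309872 + (-0.381343)) = -0.374812
s=1.240000, u=-0.374812:
  k1 = f(1.240000, -0.374812) = -0.385757
  k2 = f(1.360000, -0.421103) = -0.475341
  u ← -0.374812 + (0.12/2)·(-0.385757 + (-0.475341)) = -0.426478
u(1.36) ≈ -0.4265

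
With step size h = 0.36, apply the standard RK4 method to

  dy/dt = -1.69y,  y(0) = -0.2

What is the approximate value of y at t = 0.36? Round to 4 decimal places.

RK4: k1 = f(t_n, y_n); k2 = f(t_n + h/2, y_n + (h/2)·k1); k3 = f(t_n + h/2, y_n + (h/2)·k2); k4 = f(t_n + h, y_n + h·k3); y_{n+1} = y_n + (h/6)·(k1 + 2k2 + 2k3 + k4).
t=0.000000, y=-0.200000:
  k1 = f(0.000000, -0.200000) = 0.338000
  k2 = f(0.180000, -0.139160) = 0.235180
  k3 = f(0.180000, -0.157668) = 0.266458
  k4 = f(0.360000, -0.104075) = 0.175887
  y ← -0.200000 + (0.36/6)·(k1 + 2k2 + 2k3 + k4) = -0.108970
y(0.36) ≈ -0.1090

-0.1090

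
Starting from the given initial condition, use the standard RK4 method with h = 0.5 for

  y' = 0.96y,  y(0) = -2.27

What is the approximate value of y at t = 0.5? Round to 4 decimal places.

-3.6680

RK4: k1 = f(t_n, y_n); k2 = f(t_n + h/2, y_n + (h/2)·k1); k3 = f(t_n + h/2, y_n + (h/2)·k2); k4 = f(t_n + h, y_n + h·k3); y_{n+1} = y_n + (h/6)·(k1 + 2k2 + 2k3 + k4).
t=0.000000, y=-2.270000:
  k1 = f(0.000000, -2.270000) = -2.179200
  k2 = f(0.250000, -2.814800) = -2.702208
  k3 = f(0.250000, -2.945552) = -2.827730
  k4 = f(0.500000, -3.683865) = -3.536510
  y ← -2.270000 + (0.5/6)·(k1 + 2k2 + 2k3 + k4) = -3.667966
y(0.5) ≈ -3.6680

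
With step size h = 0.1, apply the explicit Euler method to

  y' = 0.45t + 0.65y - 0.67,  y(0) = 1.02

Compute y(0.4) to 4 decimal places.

Euler: y_{n+1} = y_n + h·f(t_n, y_n).
t=0.000000, y=1.020000: f=-0.007000 → y ← 1.020000 + 0.1·(-0.007000) = 1.019300
t=0.100000, y=1.019300: f=0.037545 → y ← 1.019300 + 0.1·0.037545 = 1.023055
t=0.200000, y=1.023055: f=0.084985 → y ← 1.023055 + 0.1·0.084985 = 1.031553
t=0.300000, y=1.031553: f=0.135509 → y ← 1.031553 + 0.1·0.135509 = 1.045104
y(0.4) ≈ 1.0451

1.0451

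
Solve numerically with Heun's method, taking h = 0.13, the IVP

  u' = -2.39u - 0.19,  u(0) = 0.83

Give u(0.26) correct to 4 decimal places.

0.4153

Heun: k1 = f(x_n, u_n); k2 = f(x_n + h, u_n + h·k1); u_{n+1} = u_n + (h/2)·(k1 + k2).
x=0.000000, u=0.830000:
  k1 = f(0.000000, 0.830000) = -2.173700
  k2 = f(0.130000, 0.547419) = -1.498331
  u ← 0.830000 + (0.13/2)·(-2.173700 + (-1.498331)) = 0.591318
x=0.130000, u=0.591318:
  k1 = f(0.130000, 0.591318) = -1.603250
  k2 = f(0.260000, 0.382895) = -1.105120
  u ← 0.591318 + (0.13/2)·(-1.603250 + (-1.105120)) = 0.415274
u(0.26) ≈ 0.4153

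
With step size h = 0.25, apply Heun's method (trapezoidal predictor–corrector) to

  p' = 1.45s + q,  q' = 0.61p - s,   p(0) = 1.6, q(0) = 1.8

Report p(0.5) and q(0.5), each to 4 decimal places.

2.8062, 2.3234

Heun on (p,q): k1 = f(s_n, state_n); k2 = f(s_n + h, state_n + h·k1); state_{n+1} = state_n + (h/2)·(k1 + k2).
0.000000: (1.600000, 1.800000)
  k1 = (1.800000, 0.976000)
  predictor → (2.050000, 2.044000)
  k2 = (2.406500, 1.000500)
  → (2.125813, 2.047063)
0.250000: (2.125813, 2.047063)
  k1 = (2.409562, 1.046746)
  predictor → (2.728203, 2.308749)
  k2 = (3.033749, 1.164204)
  → (2.806226, 2.323431)
(p(0.5), q(0.5)) ≈ (2.8062, 2.3234)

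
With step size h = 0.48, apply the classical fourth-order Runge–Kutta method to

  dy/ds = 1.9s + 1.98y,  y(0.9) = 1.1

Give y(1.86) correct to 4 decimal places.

14.0159

RK4: k1 = f(s_n, y_n); k2 = f(s_n + h/2, y_n + (h/2)·k1); k3 = f(s_n + h/2, y_n + (h/2)·k2); k4 = f(s_n + h, y_n + h·k3); y_{n+1} = y_n + (h/6)·(k1 + 2k2 + 2k3 + k4).
s=0.900000, y=1.100000:
  k1 = f(0.900000, 1.100000) = 3.888000
  k2 = f(1.140000, 2.033120) = 6.191578
  k3 = f(1.140000, 2.585979) = 7.286238
  k4 = f(1.380000, 4.597394) = 11.724840
  y ← 1.100000 + (0.48/6)·(k1 + 2k2 + 2k3 + k4) = 4.505478
s=1.380000, y=4.505478:
  k1 = f(1.380000, 4.505478) = 11.542846
  k2 = f(1.620000, 7.275761) = 17.484006
  k3 = f(1.620000, 8.701639) = 20.307245
  k4 = f(1.860000, 14.252955) = 31.754852
  y ← 4.505478 + (0.48/6)·(k1 + 2k2 + 2k3 + k4) = 14.015894
y(1.86) ≈ 14.0159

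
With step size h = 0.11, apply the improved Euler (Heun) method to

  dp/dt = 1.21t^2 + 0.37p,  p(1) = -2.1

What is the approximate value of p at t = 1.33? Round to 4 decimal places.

Heun: k1 = f(t_n, p_n); k2 = f(t_n + h, p_n + h·k1); p_{n+1} = p_n + (h/2)·(k1 + k2).
t=1.000000, p=-2.100000:
  k1 = f(1.000000, -2.100000) = 0.433000
  k2 = f(1.110000, -2.052370) = 0.731464
  p ← -2.100000 + (0.11/2)·(0.433000 + 0.731464) = -2.035954
t=1.110000, p=-2.035954:
  k1 = f(1.110000, -2.035954) = 0.737538
  k2 = f(1.220000, -1.954825) = 1.077679
  p ← -2.035954 + (0.11/2)·(0.737538 + 1.077679) = -1.936118
t=1.220000, p=-1.936118:
  k1 = f(1.220000, -1.936118) = 1.084600
  k2 = f(1.330000, -1.816812) = 1.468149
  p ← -1.936118 + (0.11/2)·(1.084600 + 1.468149) = -1.795716
p(1.33) ≈ -1.7957

-1.7957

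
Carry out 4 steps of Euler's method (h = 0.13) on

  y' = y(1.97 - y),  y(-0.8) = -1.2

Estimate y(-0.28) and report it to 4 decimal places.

Euler: y_{n+1} = y_n + h·f(x_n, y_n).
x=-0.800000, y=-1.200000: f=-3.804000 → y ← -1.200000 + 0.13·(-3.804000) = -1.694520
x=-0.670000, y=-1.694520: f=-6.209602 → y ← -1.694520 + 0.13·(-6.209602) = -2.501768
x=-0.540000, y=-2.501768: f=-11.187328 → y ← -2.501768 + 0.13·(-11.187328) = -3.956121
x=-0.410000, y=-3.956121: f=-23.444452 → y ← -3.956121 + 0.13·(-23.444452) = -7.003900
y(-0.28) ≈ -7.0039

-7.0039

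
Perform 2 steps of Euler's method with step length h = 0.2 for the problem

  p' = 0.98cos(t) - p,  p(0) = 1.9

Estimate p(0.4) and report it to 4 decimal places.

1.5649

Euler: p_{n+1} = p_n + h·f(t_n, p_n).
t=0.000000, p=1.900000: f=-0.920000 → p ← 1.900000 + 0.2·(-0.920000) = 1.716000
t=0.200000, p=1.716000: f=-0.755535 → p ← 1.716000 + 0.2·(-0.755535) = 1.564893
p(0.4) ≈ 1.5649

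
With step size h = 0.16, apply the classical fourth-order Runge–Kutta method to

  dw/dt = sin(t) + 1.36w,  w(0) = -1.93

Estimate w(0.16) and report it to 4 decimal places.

-2.3854

RK4: k1 = f(t_n, w_n); k2 = f(t_n + h/2, w_n + (h/2)·k1); k3 = f(t_n + h/2, w_n + (h/2)·k2); k4 = f(t_n + h, w_n + h·k3); w_{n+1} = w_n + (h/6)·(k1 + 2k2 + 2k3 + k4).
t=0.000000, w=-1.930000:
  k1 = f(0.000000, -1.930000) = -2.624800
  k2 = f(0.080000, -2.139984) = -2.830464
  k3 = f(0.080000, -2.156437) = -2.852840
  k4 = f(0.160000, -2.386454) = -3.086260
  w ← -1.930000 + (0.16/6)·(k1 + 2k2 + 2k3 + k4) = -2.385404
w(0.16) ≈ -2.3854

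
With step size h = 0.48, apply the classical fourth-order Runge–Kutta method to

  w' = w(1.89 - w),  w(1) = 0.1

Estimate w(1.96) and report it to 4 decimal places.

0.4815

RK4: k1 = f(t_n, w_n); k2 = f(t_n + h/2, w_n + (h/2)·k1); k3 = f(t_n + h/2, w_n + (h/2)·k2); k4 = f(t_n + h, w_n + h·k3); w_{n+1} = w_n + (h/6)·(k1 + 2k2 + 2k3 + k4).
t=1.000000, w=0.100000:
  k1 = f(1.000000, 0.100000) = 0.179000
  k2 = f(1.240000, 0.142960) = 0.249757
  k3 = f(1.240000, 0.159942) = 0.276708
  k4 = f(1.480000, 0.232820) = 0.385825
  w ← 0.100000 + (0.48/6)·(k1 + 2k2 + 2k3 + k4) = 0.229420
t=1.480000, w=0.229420:
  k1 = f(1.480000, 0.229420) = 0.380971
  k2 = f(1.720000, 0.320853) = 0.503466
  k3 = f(1.720000, 0.350252) = 0.539300
  k4 = f(1.960000, 0.488284) = 0.684436
  w ← 0.229420 + (0.48/6)·(k1 + 2k2 + 2k3 + k4) = 0.481496
w(1.96) ≈ 0.4815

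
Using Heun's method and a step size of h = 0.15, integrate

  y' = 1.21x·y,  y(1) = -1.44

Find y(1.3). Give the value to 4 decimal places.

-2.1800

Heun: k1 = f(x_n, y_n); k2 = f(x_n + h, y_n + h·k1); y_{n+1} = y_n + (h/2)·(k1 + k2).
x=1.000000, y=-1.440000:
  k1 = f(1.000000, -1.440000) = -1.742400
  k2 = f(1.150000, -1.701360) = -2.367442
  y ← -1.440000 + (0.15/2)·(-1.742400 + (-2.367442)) = -1.748238
x=1.150000, y=-1.748238:
  k1 = f(1.150000, -1.748238) = -2.432673
  k2 = f(1.300000, -2.113139) = -3.323968
  y ← -1.748238 + (0.15/2)·(-2.432673 + (-3.323968)) = -2.179986
y(1.3) ≈ -2.1800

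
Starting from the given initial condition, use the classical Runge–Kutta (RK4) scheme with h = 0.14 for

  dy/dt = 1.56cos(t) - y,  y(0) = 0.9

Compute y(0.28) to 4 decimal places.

RK4: k1 = f(t_n, y_n); k2 = f(t_n + h/2, y_n + (h/2)·k1); k3 = f(t_n + h/2, y_n + (h/2)·k2); k4 = f(t_n + h, y_n + h·k3); y_{n+1} = y_n + (h/6)·(k1 + 2k2 + 2k3 + k4).
t=0.000000, y=0.900000:
  k1 = f(0.000000, 0.900000) = 0.660000
  k2 = f(0.070000, 0.946200) = 0.609980
  k3 = f(0.070000, 0.942699) = 0.613481
  k4 = f(0.140000, 0.985887) = 0.558850
  y ← 0.900000 + (0.14/6)·(k1 + 2k2 + 2k3 + k4) = 0.985535
t=0.140000, y=0.985535:
  k1 = f(0.140000, 0.985535) = 0.559202
  k2 = f(0.210000, 1.024679) = 0.501049
  k3 = f(0.210000, 1.020608) = 0.505120
  k4 = f(0.280000, 1.056251) = 0.442995
  y ← 0.985535 + (0.14/6)·(k1 + 2k2 + 2k3 + k4) = 1.055874
y(0.28) ≈ 1.0559

1.0559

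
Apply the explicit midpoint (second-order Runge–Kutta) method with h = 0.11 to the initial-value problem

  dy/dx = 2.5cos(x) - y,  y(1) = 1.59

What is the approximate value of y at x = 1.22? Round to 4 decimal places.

Midpoint: k1 = f(x_n, y_n); k2 = f(x_n + h/2, y_n + (h/2)·k1); y_{n+1} = y_n + h·k2.
x=1.000000, y=1.590000:
  k1 = f(1.000000, 1.590000) = -0.239244
  k2 = f(1.055000, 1.576842) = -0.343772
  y ← 1.590000 + 0.11·(-0.343772) = 1.552185
x=1.110000, y=1.552185:
  k1 = f(1.110000, 1.552185) = -0.440531
  k2 = f(1.165000, 1.527956) = -0.541079
  y ← 1.552185 + 0.11·(-0.541079) = 1.492666
y(1.22) ≈ 1.4927

1.4927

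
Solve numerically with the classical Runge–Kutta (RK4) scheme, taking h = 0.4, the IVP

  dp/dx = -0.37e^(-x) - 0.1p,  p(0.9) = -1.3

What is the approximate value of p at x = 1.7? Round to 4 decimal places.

-1.2792

RK4: k1 = f(x_n, p_n); k2 = f(x_n + h/2, p_n + (h/2)·k1); k3 = f(x_n + h/2, p_n + (h/2)·k2); k4 = f(x_n + h, p_n + h·k3); p_{n+1} = p_n + (h/6)·(k1 + 2k2 + 2k3 + k4).
x=0.900000, p=-1.300000:
  k1 = f(0.900000, -1.300000) = -0.020431
  k2 = f(1.100000, -1.304086) = 0.007246
  k3 = f(1.100000, -1.298551) = 0.006693
  k4 = f(1.300000, -1.297323) = 0.028896
  p ← -1.300000 + (0.4/6)·(k1 + 2k2 + 2k3 + k4) = -1.297577
x=1.300000, p=-1.297577:
  k1 = f(1.300000, -1.297577) = 0.028921
  k2 = f(1.500000, -1.291793) = 0.046621
  k3 = f(1.500000, -1.288253) = 0.046267
  k4 = f(1.700000, -1.279070) = 0.060314
  p ← -1.297577 + (0.4/6)·(k1 + 2k2 + 2k3 + k4) = -1.279243
p(1.7) ≈ -1.2792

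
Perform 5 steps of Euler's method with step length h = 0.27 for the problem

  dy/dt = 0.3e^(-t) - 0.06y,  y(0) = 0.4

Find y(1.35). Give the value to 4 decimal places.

0.6120

Euler: y_{n+1} = y_n + h·f(t_n, y_n).
t=0.000000, y=0.400000: f=0.276000 → y ← 0.400000 + 0.27·0.276000 = 0.474520
t=0.270000, y=0.474520: f=0.200543 → y ← 0.474520 + 0.27·0.200543 = 0.528667
t=0.540000, y=0.528667: f=0.143104 → y ← 0.528667 + 0.27·0.143104 = 0.567305
t=0.810000, y=0.567305: f=0.099419 → y ← 0.567305 + 0.27·0.099419 = 0.594148
t=1.080000, y=0.594148: f=0.066230 → y ← 0.594148 + 0.27·0.066230 = 0.612030
y(1.35) ≈ 0.6120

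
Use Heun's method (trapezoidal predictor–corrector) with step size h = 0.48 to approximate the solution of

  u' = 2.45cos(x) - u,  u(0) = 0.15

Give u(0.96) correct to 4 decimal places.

Heun: k1 = f(x_n, u_n); k2 = f(x_n + h, u_n + h·k1); u_{n+1} = u_n + (h/2)·(k1 + k2).
x=0.000000, u=0.150000:
  k1 = f(0.000000, 0.150000) = 2.300000
  k2 = f(0.480000, 1.254000) = 0.919138
  u ← 0.150000 + (0.48/2)·(2.300000 + 0.919138) = 0.922593
x=0.480000, u=0.922593:
  k1 = f(0.480000, 0.922593) = 1.250545
  k2 = f(0.960000, 1.522854) = -0.117730
  u ← 0.922593 + (0.48/2)·(1.250545 + (-0.117730)) = 1.194468
u(0.96) ≈ 1.1945

1.1945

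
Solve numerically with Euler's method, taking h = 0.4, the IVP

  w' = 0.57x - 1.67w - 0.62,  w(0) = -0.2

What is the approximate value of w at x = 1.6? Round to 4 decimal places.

Euler: w_{n+1} = w_n + h·f(x_n, w_n).
x=0.000000, w=-0.200000: f=-0.286000 → w ← -0.200000 + 0.4·(-0.286000) = -0.314400
x=0.400000, w=-0.314400: f=0.133048 → w ← -0.314400 + 0.4·0.133048 = -0.261181
x=0.800000, w=-0.261181: f=0.272172 → w ← -0.261181 + 0.4·0.272172 = -0.152312
x=1.200000, w=-0.152312: f=0.318361 → w ← -0.152312 + 0.4·0.318361 = -0.024968
w(1.6) ≈ -0.0250

-0.0250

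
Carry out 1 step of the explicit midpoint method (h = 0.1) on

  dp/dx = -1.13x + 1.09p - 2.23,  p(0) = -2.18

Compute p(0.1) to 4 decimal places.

-2.6714

Midpoint: k1 = f(x_n, p_n); k2 = f(x_n + h/2, p_n + (h/2)·k1); p_{n+1} = p_n + h·k2.
x=0.000000, p=-2.180000:
  k1 = f(0.000000, -2.180000) = -4.606200
  k2 = f(0.050000, -2.410310) = -4.913738
  p ← -2.180000 + 0.1·(-4.913738) = -2.671374
p(0.1) ≈ -2.6714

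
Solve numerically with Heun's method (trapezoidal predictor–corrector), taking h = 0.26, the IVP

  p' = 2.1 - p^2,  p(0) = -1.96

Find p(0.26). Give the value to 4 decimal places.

Heun: k1 = f(t_n, p_n); k2 = f(t_n + h, p_n + h·k1); p_{n+1} = p_n + (h/2)·(k1 + k2).
t=0.000000, p=-1.960000:
  k1 = f(0.000000, -1.960000) = -1.741600
  k2 = f(0.260000, -2.412816) = -3.721681
  p ← -1.960000 + (0.26/2)·(-1.741600 + (-3.721681)) = -2.670227
p(0.26) ≈ -2.6702

-2.6702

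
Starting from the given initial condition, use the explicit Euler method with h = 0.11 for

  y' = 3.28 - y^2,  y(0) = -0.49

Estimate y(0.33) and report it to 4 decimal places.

0.5588

Euler: y_{n+1} = y_n + h·f(t_n, y_n).
t=0.000000, y=-0.490000: f=3.039900 → y ← -0.490000 + 0.11·3.039900 = -0.155611
t=0.110000, y=-0.155611: f=3.255785 → y ← -0.155611 + 0.11·3.255785 = 0.202525
t=0.220000, y=0.202525: f=3.238983 → y ← 0.202525 + 0.11·3.238983 = 0.558814
y(0.33) ≈ 0.5588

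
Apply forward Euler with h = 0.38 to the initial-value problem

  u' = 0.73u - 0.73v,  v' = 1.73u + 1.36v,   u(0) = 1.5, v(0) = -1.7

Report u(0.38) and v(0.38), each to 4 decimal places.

Euler on (u,v): u_{n+1} = u_n + h·u', v_{n+1} = v_n + h·v'.
0.000000: (1.500000, -1.700000); f=(2.336000, 0.283000) → (2.387680, -1.592460)
(u(0.38), v(0.38)) ≈ (2.3877, -1.5925)

2.3877, -1.5925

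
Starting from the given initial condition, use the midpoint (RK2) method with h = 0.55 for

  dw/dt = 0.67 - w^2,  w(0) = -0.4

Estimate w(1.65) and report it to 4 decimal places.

Midpoint: k1 = f(t_n, w_n); k2 = f(t_n + h/2, w_n + (h/2)·k1); w_{n+1} = w_n + h·k2.
t=0.000000, w=-0.400000:
  k1 = f(0.000000, -0.400000) = 0.510000
  k2 = f(0.275000, -0.259750) = 0.602530
  w ← -0.400000 + 0.55·0.602530 = -0.068609
t=0.550000, w=-0.068609:
  k1 = f(0.550000, -0.068609) = 0.665293
  k2 = f(0.825000, 0.114347) = 0.656925
  w ← -0.068609 + 0.55·0.656925 = 0.292700
t=1.100000, w=0.292700:
  k1 = f(1.100000, 0.292700) = 0.584327
  k2 = f(1.375000, 0.453390) = 0.464438
  w ← 0.292700 + 0.55·0.464438 = 0.548141
w(1.65) ≈ 0.5481

0.5481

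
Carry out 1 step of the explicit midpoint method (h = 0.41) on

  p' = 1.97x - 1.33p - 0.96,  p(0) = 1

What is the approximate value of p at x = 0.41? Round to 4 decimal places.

Midpoint: k1 = f(x_n, p_n); k2 = f(x_n + h/2, p_n + (h/2)·k1); p_{n+1} = p_n + h·k2.
x=0.000000, p=1.000000:
  k1 = f(0.000000, 1.000000) = -2.290000
  k2 = f(0.205000, 0.530550) = -1.261782
  p ← 1.000000 + 0.41·(-1.261782) = 0.482670
p(0.41) ≈ 0.4827

0.4827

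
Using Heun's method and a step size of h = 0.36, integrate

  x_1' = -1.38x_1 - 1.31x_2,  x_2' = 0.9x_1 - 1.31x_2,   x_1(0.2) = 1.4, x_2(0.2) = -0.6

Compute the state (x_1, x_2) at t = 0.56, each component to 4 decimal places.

0.9162, -0.1040

Heun on (x_1,x_2): k1 = f(t_n, state_n); k2 = f(t_n + h, state_n + h·k1); state_{n+1} = state_n + (h/2)·(k1 + k2).
0.200000: (1.400000, -0.600000)
  k1 = (-1.146000, 2.046000)
  predictor → (0.987440, 0.136560)
  k2 = (-1.541561, 0.709802)
  → (0.916239, -0.103956)
(x_1(0.56), x_2(0.56)) ≈ (0.9162, -0.1040)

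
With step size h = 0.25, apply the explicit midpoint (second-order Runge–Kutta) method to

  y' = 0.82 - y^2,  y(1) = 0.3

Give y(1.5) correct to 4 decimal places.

0.5983

Midpoint: k1 = f(s_n, y_n); k2 = f(s_n + h/2, y_n + (h/2)·k1); y_{n+1} = y_n + h·k2.
s=1.000000, y=0.300000:
  k1 = f(1.000000, 0.300000) = 0.730000
  k2 = f(1.125000, 0.391250) = 0.666923
  y ← 0.300000 + 0.25·0.666923 = 0.466731
s=1.250000, y=0.466731:
  k1 = f(1.250000, 0.466731) = 0.602162
  k2 = f(1.375000, 0.542001) = 0.526235
  y ← 0.466731 + 0.25·0.526235 = 0.598290
y(1.5) ≈ 0.5983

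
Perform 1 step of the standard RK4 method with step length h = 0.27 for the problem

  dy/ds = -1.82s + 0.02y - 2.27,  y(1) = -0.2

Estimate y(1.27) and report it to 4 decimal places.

-1.3748

RK4: k1 = f(s_n, y_n); k2 = f(s_n + h/2, y_n + (h/2)·k1); k3 = f(s_n + h/2, y_n + (h/2)·k2); k4 = f(s_n + h, y_n + h·k3); y_{n+1} = y_n + (h/6)·(k1 + 2k2 + 2k3 + k4).
s=1.000000, y=-0.200000:
  k1 = f(1.000000, -0.200000) = -4.094000
  k2 = f(1.135000, -0.752690) = -4.350754
  k3 = f(1.135000, -0.787352) = -4.351447
  k4 = f(1.270000, -1.374891) = -4.608898
  y ← -0.200000 + (0.27/6)·(k1 + 2k2 + 2k3 + k4) = -1.374828
y(1.27) ≈ -1.3748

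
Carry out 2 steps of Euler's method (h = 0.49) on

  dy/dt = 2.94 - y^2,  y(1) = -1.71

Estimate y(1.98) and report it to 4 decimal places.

-1.6814

Euler: y_{n+1} = y_n + h·f(t_n, y_n).
t=1.000000, y=-1.710000: f=0.015900 → y ← -1.710000 + 0.49·0.015900 = -1.702209
t=1.490000, y=-1.702209: f=0.042485 → y ← -1.702209 + 0.49·0.042485 = -1.681392
y(1.98) ≈ -1.6814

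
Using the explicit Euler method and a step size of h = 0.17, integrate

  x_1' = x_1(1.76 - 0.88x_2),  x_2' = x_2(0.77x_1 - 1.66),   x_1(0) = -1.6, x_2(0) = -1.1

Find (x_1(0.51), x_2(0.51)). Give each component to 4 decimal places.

-4.3191, -0.0676

Euler on (x_1,x_2): x_1_{n+1} = x_1_n + h·x_1', x_2_{n+1} = x_2_n + h·x_2'.
0.000000: (-1.600000, -1.100000); f=(-4.364800, 3.181200) → (-2.342016, -0.559196)
0.170000: (-2.342016, -0.559196); f=(-5.274437, 1.936693) → (-3.238670, -0.229958)
0.340000: (-3.238670, -0.229958); f=(-6.355447, 0.955195) → (-4.319096, -0.067575)
(x_1(0.51), x_2(0.51)) ≈ (-4.3191, -0.0676)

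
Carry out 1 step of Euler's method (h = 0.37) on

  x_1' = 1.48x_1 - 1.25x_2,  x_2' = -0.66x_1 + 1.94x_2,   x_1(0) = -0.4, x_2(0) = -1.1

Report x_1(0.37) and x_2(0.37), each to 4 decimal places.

Euler on (x_1,x_2): x_1_{n+1} = x_1_n + h·x_1', x_2_{n+1} = x_2_n + h·x_2'.
0.000000: (-0.400000, -1.100000); f=(0.783000, -1.870000) → (-0.110290, -1.791900)
(x_1(0.37), x_2(0.37)) ≈ (-0.1103, -1.7919)

-0.1103, -1.7919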